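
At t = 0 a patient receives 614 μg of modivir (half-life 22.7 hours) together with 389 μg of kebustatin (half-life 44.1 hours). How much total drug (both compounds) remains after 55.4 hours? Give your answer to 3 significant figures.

modivir: 614 × (1/2)^(55.4/22.7) = 614 × (1/2)^2.4405 ≈ 113.11 μg.
kebustatin: 389 × (1/2)^(55.4/44.1) = 389 × (1/2)^1.2562 ≈ 162.85 μg.
Total = 113.11 + 162.85 ≈ 275.96 μg.

276 μg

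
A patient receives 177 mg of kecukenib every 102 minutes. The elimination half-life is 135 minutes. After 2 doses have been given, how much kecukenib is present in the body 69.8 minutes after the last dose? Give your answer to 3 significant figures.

197 mg

The 2 doses were given 171.8, 69.8 minutes ago.
Total = 177·(1/2)^(171.8/135) + 177·(1/2)^(69.8/135)
      = 73.263 + 123.69 ≈ 196.95 mg.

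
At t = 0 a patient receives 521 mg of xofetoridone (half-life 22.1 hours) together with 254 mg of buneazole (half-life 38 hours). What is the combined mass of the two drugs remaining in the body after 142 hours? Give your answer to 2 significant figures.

xofetoridone: 521 × (1/2)^(142/22.1) = 521 × (1/2)^6.4253 ≈ 6.062 mg.
buneazole: 254 × (1/2)^(142/38) = 254 × (1/2)^3.7368 ≈ 19.052 mg.
Total = 6.062 + 19.052 ≈ 25.114 mg.

25 mg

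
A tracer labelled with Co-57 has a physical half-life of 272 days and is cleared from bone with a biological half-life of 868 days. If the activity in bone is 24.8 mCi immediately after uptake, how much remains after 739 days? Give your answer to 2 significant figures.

1/t_eff = 1/t_phys + 1/t_biol = 1/272 + 1/868 = 0.0048285 per day.
t_eff = 272 × 868 / (272 + 868) ≈ 207.1 days.
Remaining = 24.8 × (1/2)^(739/207.1) = 24.8 × (1/2)^3.5683 ≈ 2.0907 mCi.

2.1 mCi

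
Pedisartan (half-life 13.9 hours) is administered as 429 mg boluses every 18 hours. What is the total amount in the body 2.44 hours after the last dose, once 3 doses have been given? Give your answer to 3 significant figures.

598 mg

The 3 doses were given 38.44, 20.44, 2.44 hours ago.
Total = 429·(1/2)^(38.44/13.9) + 429·(1/2)^(20.44/13.9) + 429·(1/2)^(2.44/13.9)
      = 63.091 + 154.81 + 379.85 ≈ 597.75 mg.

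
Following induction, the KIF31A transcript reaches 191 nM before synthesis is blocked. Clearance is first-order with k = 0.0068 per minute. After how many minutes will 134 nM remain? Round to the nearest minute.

t½ = ln 2 / k = 0.69315 / 0.0068 ≈ 101.93 minutes.
Fraction remaining = 134/191 ≈ 0.70157.
n = log₂(191/134) = ln(1.4254)/ln 2 ≈ 0.51134 half-lives.
t = n × t½ = 0.51134 × 101.93 ≈ 52.123 minutes.

52 minutes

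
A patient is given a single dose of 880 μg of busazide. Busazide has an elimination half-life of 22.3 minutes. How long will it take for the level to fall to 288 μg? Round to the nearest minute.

36 minutes

Fraction remaining = 288/880 ≈ 0.32727.
n = log₂(880/288) = ln(3.0556)/ln 2 ≈ 1.6114 half-lives.
t = n × t½ = 1.6114 × 22.3 ≈ 35.935 minutes.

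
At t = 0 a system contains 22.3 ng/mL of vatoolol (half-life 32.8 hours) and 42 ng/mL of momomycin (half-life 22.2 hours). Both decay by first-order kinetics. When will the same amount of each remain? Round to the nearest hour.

Set 22.3·(1/2)^(t/32.8) = 42·(1/2)^(t/22.2).
Taking log₂: log₂(22.3/42) = t·(1/32.8 − 1/22.2).
log₂(0.53095) = -0.91335; 1/32.8 − 1/22.2 = -0.014557.
t = -0.91335 / -0.014557 ≈ 62.742 hours.

63 hours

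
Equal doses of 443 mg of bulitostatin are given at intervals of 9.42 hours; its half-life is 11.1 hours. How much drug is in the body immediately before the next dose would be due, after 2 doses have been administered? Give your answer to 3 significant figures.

The 2 doses were given 18.84, 9.42 hours ago.
Total = 443·(1/2)^(18.84/11.1) + 443·(1/2)^(9.42/11.1)
      = 136.6 + 246 ≈ 382.6 mg.

383 mg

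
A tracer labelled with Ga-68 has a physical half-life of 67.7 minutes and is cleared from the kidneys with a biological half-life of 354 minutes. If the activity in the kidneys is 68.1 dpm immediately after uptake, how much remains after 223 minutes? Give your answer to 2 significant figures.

4.5 dpm

1/t_eff = 1/t_phys + 1/t_biol = 1/67.7 + 1/354 = 0.017596 per minute.
t_eff = 67.7 × 354 / (67.7 + 354) ≈ 56.831 minutes.
Remaining = 68.1 × (1/2)^(223/56.831) = 68.1 × (1/2)^3.9239 ≈ 4.4868 dpm.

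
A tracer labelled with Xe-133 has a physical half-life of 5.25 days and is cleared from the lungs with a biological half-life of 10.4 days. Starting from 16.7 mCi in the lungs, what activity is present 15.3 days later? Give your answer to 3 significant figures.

0.799 mCi

1/t_eff = 1/t_phys + 1/t_biol = 1/5.25 + 1/10.4 = 0.28663 per day.
t_eff = 5.25 × 10.4 / (5.25 + 10.4) ≈ 3.4888 days.
Remaining = 16.7 × (1/2)^(15.3/3.4888) = 16.7 × (1/2)^4.3854 ≈ 0.79904 mCi.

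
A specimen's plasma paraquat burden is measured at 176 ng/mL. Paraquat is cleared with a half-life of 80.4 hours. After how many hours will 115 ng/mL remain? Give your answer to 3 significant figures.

Fraction remaining = 115/176 ≈ 0.65341.
n = log₂(176/115) = ln(1.5304)/ln 2 ≈ 0.61394 half-lives.
t = n × t½ = 0.61394 × 80.4 ≈ 49.361 hours.

49.4 hours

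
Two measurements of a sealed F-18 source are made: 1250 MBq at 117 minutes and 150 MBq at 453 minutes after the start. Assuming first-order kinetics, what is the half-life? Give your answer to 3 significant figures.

Over Δt = 453 − 117 = 336 minutes, the level fell by a factor of 1250/150 ≈ 8.3333.
n = log₂(8.3333) ≈ 3.0589 half-lives, so t½ = 336/3.0589 ≈ 109.84 minutes.

110 minutes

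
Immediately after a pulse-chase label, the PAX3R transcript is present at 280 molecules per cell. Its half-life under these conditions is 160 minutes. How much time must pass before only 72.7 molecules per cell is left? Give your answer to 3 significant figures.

Fraction remaining = 72.7/280 ≈ 0.25964.
n = log₂(280/72.7) = ln(3.8514)/ln 2 ≈ 1.9454 half-lives.
t = n × t½ = 1.9454 × 160 ≈ 311.26 minutes.

311 minutes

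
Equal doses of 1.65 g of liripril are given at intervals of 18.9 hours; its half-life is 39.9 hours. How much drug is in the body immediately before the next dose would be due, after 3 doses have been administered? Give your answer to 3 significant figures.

2.66 g

The 3 doses were given 56.7, 37.8, 18.9 hours ago.
Total = 1.65·(1/2)^(56.7/39.9) + 1.65·(1/2)^(37.8/39.9) + 1.65·(1/2)^(18.9/39.9)
      = 0.61618 + 0.85565 + 1.1882 ≈ 2.66 g.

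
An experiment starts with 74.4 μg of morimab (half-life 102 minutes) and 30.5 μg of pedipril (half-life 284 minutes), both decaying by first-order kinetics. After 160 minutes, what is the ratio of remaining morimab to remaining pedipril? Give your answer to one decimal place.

morimab: 74.4 × (1/2)^(160/102) = 74.4 × (1/2)^1.5686 ≈ 25.082 μg.
pedipril: 30.5 × (1/2)^(160/284) = 30.5 × (1/2)^0.56338 ≈ 20.64 μg.
Ratio ≈ 25.082 / 20.64 ≈ 1.2152.

1.2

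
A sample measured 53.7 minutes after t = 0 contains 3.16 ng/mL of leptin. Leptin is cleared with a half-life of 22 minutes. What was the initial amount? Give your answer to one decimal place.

Number of half-lives elapsed: n = 53.7/22 ≈ 2.4409.
A₀ = A × 2^n = 3.16 × 2^2.4409 = 3.16 × 5.4298 ≈ 17.158 ng/mL.

17.2 ng/mL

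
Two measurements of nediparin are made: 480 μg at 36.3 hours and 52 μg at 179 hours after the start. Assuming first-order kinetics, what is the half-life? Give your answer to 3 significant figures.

44.5 hours

Over Δt = 179 − 36.3 = 142.7 hours, the level fell by a factor of 480/52 ≈ 9.2308.
n = log₂(9.2308) ≈ 3.2065 half-lives, so t½ = 142.7/3.2065 ≈ 44.504 hours.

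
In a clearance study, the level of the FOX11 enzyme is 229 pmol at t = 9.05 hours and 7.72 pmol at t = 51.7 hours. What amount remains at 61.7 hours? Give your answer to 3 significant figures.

3.49 pmol

Over Δt = 51.7 − 9.05 = 42.65 hours, the level fell by a factor of 229/7.72 ≈ 29.663.
n = log₂(29.663) ≈ 4.8906 half-lives, so t½ = 42.65/4.8906 ≈ 8.7208 hours.
From t = 51.7 to t = 61.7: 7.72 × (1/2)^((61.7−51.7)/8.7208) ≈ 3.4868 pmol.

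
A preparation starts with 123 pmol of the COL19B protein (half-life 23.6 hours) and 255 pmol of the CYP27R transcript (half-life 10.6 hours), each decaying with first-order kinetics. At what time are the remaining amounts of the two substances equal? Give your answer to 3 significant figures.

20.2 hours

Set 123·(1/2)^(t/23.6) = 255·(1/2)^(t/10.6).
Taking log₂: log₂(123/255) = t·(1/23.6 − 1/10.6).
log₂(0.48235) = -1.0518; 1/23.6 − 1/10.6 = -0.051967.
t = -1.0518 / -0.051967 ≈ 20.241 hours.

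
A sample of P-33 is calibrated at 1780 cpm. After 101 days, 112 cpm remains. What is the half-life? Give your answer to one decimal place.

25.3 days

A/A₀ = 112/1780 ≈ 0.062921.
n = log₂(15.893) ≈ 3.9903 half-lives elapsed in 101 days.
t½ = 101/3.9903 ≈ 25.311 days.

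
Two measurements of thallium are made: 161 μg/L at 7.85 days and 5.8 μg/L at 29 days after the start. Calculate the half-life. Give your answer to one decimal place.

Over Δt = 29 − 7.85 = 21.15 days, the level fell by a factor of 161/5.8 ≈ 27.759.
n = log₂(27.759) ≈ 4.7949 half-lives, so t½ = 21.15/4.7949 ≈ 4.411 days.

4.4 days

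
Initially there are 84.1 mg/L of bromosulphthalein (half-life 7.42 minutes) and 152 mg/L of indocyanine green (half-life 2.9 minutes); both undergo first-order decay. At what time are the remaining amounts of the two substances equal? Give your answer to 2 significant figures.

Set 84.1·(1/2)^(t/7.42) = 152·(1/2)^(t/2.9).
Taking log₂: log₂(84.1/152) = t·(1/7.42 − 1/2.9).
log₂(0.55329) = -0.85389; 1/7.42 − 1/2.9 = -0.21006.
t = -0.85389 / -0.21006 ≈ 4.0651 minutes.

4.1 minutes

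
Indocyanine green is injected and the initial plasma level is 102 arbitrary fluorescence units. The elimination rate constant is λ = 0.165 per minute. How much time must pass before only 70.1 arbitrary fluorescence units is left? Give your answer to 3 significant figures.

t½ = ln 2 / λ = 0.69315 / 0.165 ≈ 4.2009 minutes.
Fraction remaining = 70.1/102 ≈ 0.68725.
n = log₂(102/70.1) = ln(1.4551)/ln 2 ≈ 0.54108 half-lives.
t = n × t½ = 0.54108 × 4.2009 ≈ 2.273 minutes.

2.27 minutes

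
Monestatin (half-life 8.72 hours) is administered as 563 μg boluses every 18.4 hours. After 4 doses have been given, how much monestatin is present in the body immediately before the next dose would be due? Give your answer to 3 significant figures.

The 4 doses were given 73.6, 55.2, 36.8, 18.4 hours ago.
Total = 563·(1/2)^(73.6/8.72) + 563·(1/2)^(55.2/8.72) + 563·(1/2)^(36.8/8.72) + 563·(1/2)^(18.4/8.72)
      = 1.6207 + 6.9969 + 30.207 + 130.41 ≈ 169.23 μg.

169 μg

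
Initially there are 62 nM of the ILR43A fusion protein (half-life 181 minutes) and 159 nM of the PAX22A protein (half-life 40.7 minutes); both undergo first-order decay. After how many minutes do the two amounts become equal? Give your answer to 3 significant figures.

Set 62·(1/2)^(t/181) = 159·(1/2)^(t/40.7).
Taking log₂: log₂(62/159) = t·(1/181 − 1/40.7).
log₂(0.38994) = -1.3587; 1/181 − 1/40.7 = -0.019045.
t = -1.3587 / -0.019045 ≈ 71.34 minutes.

71.3 minutes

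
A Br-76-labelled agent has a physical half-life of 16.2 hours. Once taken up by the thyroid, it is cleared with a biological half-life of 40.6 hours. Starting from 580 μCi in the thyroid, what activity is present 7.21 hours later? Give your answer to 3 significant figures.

1/t_eff = 1/t_phys + 1/t_biol = 1/16.2 + 1/40.6 = 0.086359 per hour.
t_eff = 16.2 × 40.6 / (16.2 + 40.6) ≈ 11.58 hours.
Remaining = 580 × (1/2)^(7.21/11.58) = 580 × (1/2)^0.62265 ≈ 376.7 μCi.

377 μCi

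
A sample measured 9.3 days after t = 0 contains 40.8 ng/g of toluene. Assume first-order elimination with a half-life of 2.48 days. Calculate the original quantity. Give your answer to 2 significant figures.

550 ng/g

Number of half-lives elapsed: n = 9.3/2.48 ≈ 3.75.
A₀ = A × 2^n = 40.8 × 2^3.75 = 40.8 × 13.454 ≈ 548.94 ng/g.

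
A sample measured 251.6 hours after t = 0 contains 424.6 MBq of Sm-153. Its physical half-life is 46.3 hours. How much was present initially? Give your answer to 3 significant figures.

Number of half-lives elapsed: n = 251.6/46.3 ≈ 5.4341.
A₀ = A × 2^n = 424.6 × 2^5.4341 = 424.6 × 43.235 ≈ 18358 MBq.

18400 MBq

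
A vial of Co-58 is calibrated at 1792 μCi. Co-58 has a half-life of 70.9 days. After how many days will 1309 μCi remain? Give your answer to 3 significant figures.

32.1 days

Fraction remaining = 1309/1792 ≈ 0.73047.
n = log₂(1792/1309) = ln(1.369)/ln 2 ≈ 0.45311 half-lives.
t = n × t½ = 0.45311 × 70.9 ≈ 32.125 days.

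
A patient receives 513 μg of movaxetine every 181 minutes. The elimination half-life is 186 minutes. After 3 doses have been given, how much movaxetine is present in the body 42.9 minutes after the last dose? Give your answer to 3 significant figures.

The 3 doses were given 404.9, 223.9, 42.9 minutes ago.
Total = 513·(1/2)^(404.9/186) + 513·(1/2)^(223.9/186) + 513·(1/2)^(42.9/186)
      = 113.45 + 222.71 + 437.21 ≈ 773.37 μg.

773 μg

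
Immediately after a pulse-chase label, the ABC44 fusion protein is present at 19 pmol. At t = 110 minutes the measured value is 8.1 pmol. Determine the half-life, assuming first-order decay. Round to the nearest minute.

A/A₀ = 8.1/19 ≈ 0.42632.
n = log₂(2.3457) ≈ 1.23 half-lives elapsed in 110 minutes.
t½ = 110/1.23 ≈ 89.43 minutes.

89 minutes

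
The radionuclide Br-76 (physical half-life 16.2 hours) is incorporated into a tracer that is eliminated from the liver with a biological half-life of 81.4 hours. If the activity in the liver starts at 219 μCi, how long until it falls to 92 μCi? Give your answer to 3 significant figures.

16.9 hours

1/t_eff = 1/t_phys + 1/t_biol = 1/16.2 + 1/81.4 = 0.074013 per hour.
t_eff = 16.2 × 81.4 / (16.2 + 81.4) ≈ 13.511 hours.
n = log₂(219/92) ≈ 1.2512; t = 1.2512 × 13.511 ≈ 16.905 hours.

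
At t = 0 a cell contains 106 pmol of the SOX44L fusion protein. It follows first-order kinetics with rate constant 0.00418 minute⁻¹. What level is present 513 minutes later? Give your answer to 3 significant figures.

12.4 pmol

t½ = ln 2 / λ = 0.69315 / 0.00418 ≈ 165.82 minutes.
Number of half-lives: n = 513/165.82 ≈ 3.0936.
Remaining = 106 × (1/2)^3.0936 = 106 × 0.11715 ≈ 12.417 pmol.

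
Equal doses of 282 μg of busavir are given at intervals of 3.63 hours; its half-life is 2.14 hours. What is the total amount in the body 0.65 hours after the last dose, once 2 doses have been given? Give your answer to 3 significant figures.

299 μg

The 2 doses were given 4.28, 0.65 hours ago.
Total = 282·(1/2)^(4.28/2.14) + 282·(1/2)^(0.65/2.14)
      = 70.5 + 228.46 ≈ 298.96 μg.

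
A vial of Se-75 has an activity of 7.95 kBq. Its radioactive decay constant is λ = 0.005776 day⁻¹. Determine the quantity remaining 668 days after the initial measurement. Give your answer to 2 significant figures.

0.17 kBq

t½ = ln 2 / λ = 0.69315 / 0.005776 ≈ 120 days.
Number of half-lives: n = 668/120 ≈ 5.5664.
Remaining = 7.95 × (1/2)^5.5664 = 7.95 × 0.021102 ≈ 0.16776 kBq.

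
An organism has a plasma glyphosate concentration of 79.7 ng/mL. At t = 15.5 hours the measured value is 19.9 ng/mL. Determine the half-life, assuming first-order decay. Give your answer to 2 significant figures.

7.7 hours

A/A₀ = 19.9/79.7 ≈ 0.24969.
n = log₂(4.005) ≈ 2.0018 half-lives elapsed in 15.5 hours.
t½ = 15.5/2.0018 ≈ 7.743 hours.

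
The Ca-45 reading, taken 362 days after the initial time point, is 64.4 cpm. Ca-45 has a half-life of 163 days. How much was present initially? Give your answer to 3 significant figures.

Number of half-lives elapsed: n = 362/163 ≈ 2.2209.
A₀ = A × 2^n = 64.4 × 2^2.2209 = 64.4 × 4.6617 ≈ 300.21 cpm.

300 cpm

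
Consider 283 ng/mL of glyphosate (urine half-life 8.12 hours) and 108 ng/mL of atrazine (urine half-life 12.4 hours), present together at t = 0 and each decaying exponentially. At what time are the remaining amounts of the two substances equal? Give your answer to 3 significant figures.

32.7 hours

Set 283·(1/2)^(t/8.12) = 108·(1/2)^(t/12.4).
Taking log₂: log₂(283/108) = t·(1/8.12 − 1/12.4).
log₂(2.6204) = 1.3898; 1/8.12 − 1/12.4 = 0.042508.
t = 1.3898 / 0.042508 ≈ 32.695 hours.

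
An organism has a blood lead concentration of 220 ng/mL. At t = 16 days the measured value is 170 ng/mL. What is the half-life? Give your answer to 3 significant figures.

A/A₀ = 170/220 ≈ 0.77273.
n = log₂(1.2941) ≈ 0.37197 half-lives elapsed in 16 days.
t½ = 16/0.37197 ≈ 43.014 days.

43.0 days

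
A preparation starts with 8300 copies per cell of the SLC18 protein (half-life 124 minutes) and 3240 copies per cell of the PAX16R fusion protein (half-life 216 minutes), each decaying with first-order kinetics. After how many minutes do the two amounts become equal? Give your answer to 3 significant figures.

Set 8300·(1/2)^(t/124) = 3240·(1/2)^(t/216).
Taking log₂: log₂(8300/3240) = t·(1/124 − 1/216).
log₂(2.5617) = 1.3571; 1/124 − 1/216 = 0.0034349.
t = 1.3571 / 0.0034349 ≈ 395.1 minutes.

395 minutes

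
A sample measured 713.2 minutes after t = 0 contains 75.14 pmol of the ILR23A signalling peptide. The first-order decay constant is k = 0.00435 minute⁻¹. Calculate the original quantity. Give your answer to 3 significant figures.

1670 pmol

t½ = ln 2 / k = 0.69315 / 0.00435 ≈ 159.34 minutes.
Number of half-lives elapsed: n = 713.2/159.34 ≈ 4.4758.
A₀ = A × 2^n = 75.14 × 2^4.4758 = 75.14 × 22.252 ≈ 1672 pmol.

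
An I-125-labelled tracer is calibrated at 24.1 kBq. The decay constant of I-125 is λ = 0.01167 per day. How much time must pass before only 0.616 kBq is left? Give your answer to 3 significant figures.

314 days

t½ = ln 2 / λ = 0.69315 / 0.01167 ≈ 59.396 days.
Fraction remaining = 0.616/24.1 ≈ 0.02556.
n = log₂(24.1/0.616) = ln(39.123)/ln 2 ≈ 5.29 half-lives.
t = n × t½ = 5.29 × 59.396 ≈ 314.2 days.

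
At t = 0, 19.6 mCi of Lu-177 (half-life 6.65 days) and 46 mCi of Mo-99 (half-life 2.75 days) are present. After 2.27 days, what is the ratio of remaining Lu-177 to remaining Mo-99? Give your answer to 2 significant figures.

0.60

Lu-177: 19.6 × (1/2)^(2.27/6.65) = 19.6 × (1/2)^0.34135 ≈ 15.47 mCi.
Mo-99: 46 × (1/2)^(2.27/2.75) = 46 × (1/2)^0.82545 ≈ 25.958 mCi.
Ratio ≈ 15.47 / 25.958 ≈ 0.59597.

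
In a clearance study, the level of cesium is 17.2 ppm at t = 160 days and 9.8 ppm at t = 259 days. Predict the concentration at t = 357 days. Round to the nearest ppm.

6 ppm

Over Δt = 259 − 160 = 99 days, the level fell by a factor of 17.2/9.8 ≈ 1.7551.
n = log₂(1.7551) ≈ 0.81155 half-lives, so t½ = 99/0.81155 ≈ 121.99 days.
From t = 259 to t = 357: 9.8 × (1/2)^((357−259)/121.99) ≈ 5.6155 ppm.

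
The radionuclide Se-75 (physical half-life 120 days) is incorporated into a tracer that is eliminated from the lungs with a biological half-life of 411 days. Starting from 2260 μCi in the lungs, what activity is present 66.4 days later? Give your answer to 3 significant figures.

1/t_eff = 1/t_phys + 1/t_biol = 1/120 + 1/411 = 0.010766 per day.
t_eff = 120 × 411 / (120 + 411) ≈ 92.881 days.
Remaining = 2260 × (1/2)^(66.4/92.881) = 2260 × (1/2)^0.71489 ≈ 1376.9 μCi.

1380 μCi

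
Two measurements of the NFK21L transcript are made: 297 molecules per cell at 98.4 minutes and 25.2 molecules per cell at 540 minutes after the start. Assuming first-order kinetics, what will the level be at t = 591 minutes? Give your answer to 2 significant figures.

19 molecules per cell

Over Δt = 540 − 98.4 = 441.6 minutes, the level fell by a factor of 297/25.2 ≈ 11.786.
n = log₂(11.786) ≈ 3.559 half-lives, so t½ = 441.6/3.559 ≈ 124.08 minutes.
From t = 540 to t = 591: 25.2 × (1/2)^((591−540)/124.08) ≈ 18.953 molecules per cell.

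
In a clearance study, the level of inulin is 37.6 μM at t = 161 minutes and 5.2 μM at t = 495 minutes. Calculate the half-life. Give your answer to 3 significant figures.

117 minutes

Over Δt = 495 − 161 = 334 minutes, the level fell by a factor of 37.6/5.2 ≈ 7.2308.
n = log₂(7.2308) ≈ 2.8541 half-lives, so t½ = 334/2.8541 ≈ 117.02 minutes.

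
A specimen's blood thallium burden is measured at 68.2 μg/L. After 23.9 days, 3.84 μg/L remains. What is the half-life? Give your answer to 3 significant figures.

A/A₀ = 3.84/68.2 ≈ 0.056305.
n = log₂(17.76) ≈ 4.1506 half-lives elapsed in 23.9 days.
t½ = 23.9/4.1506 ≈ 5.7582 days.

5.76 days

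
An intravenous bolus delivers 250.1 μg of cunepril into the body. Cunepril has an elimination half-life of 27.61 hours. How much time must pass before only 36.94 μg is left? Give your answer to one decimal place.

Fraction remaining = 36.94/250.1 ≈ 0.1477.
n = log₂(250.1/36.94) = ln(6.7704)/ln 2 ≈ 2.7592 half-lives.
t = n × t½ = 2.7592 × 27.61 ≈ 76.183 hours.

76.2 hours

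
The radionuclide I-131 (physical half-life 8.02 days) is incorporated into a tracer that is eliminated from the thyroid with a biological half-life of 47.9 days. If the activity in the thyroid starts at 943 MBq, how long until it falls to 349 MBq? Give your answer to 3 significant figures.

1/t_eff = 1/t_phys + 1/t_biol = 1/8.02 + 1/47.9 = 0.14557 per day.
t_eff = 8.02 × 47.9 / (8.02 + 47.9) ≈ 6.8698 days.
n = log₂(943/349) ≈ 1.434; t = 1.434 × 6.8698 ≈ 9.8515 days.

9.85 days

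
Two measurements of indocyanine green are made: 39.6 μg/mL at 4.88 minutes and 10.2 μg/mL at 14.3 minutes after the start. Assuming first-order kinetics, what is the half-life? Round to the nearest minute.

5 minutes

Over Δt = 14.3 − 4.88 = 9.42 minutes, the level fell by a factor of 39.6/10.2 ≈ 3.8824.
n = log₂(3.8824) ≈ 1.9569 half-lives, so t½ = 9.42/1.9569 ≈ 4.8137 minutes.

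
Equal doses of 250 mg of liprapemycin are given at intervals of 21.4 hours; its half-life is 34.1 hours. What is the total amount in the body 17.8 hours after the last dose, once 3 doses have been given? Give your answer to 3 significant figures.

The 3 doses were given 60.6, 39.2, 17.8 hours ago.
Total = 250·(1/2)^(60.6/34.1) + 250·(1/2)^(39.2/34.1) + 250·(1/2)^(17.8/34.1)
      = 72.941 + 112.69 + 174.1 ≈ 359.73 mg.

360 mg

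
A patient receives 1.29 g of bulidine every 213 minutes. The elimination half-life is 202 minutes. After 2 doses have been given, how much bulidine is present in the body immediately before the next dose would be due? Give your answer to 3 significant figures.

The 2 doses were given 426, 213 minutes ago.
Total = 1.29·(1/2)^(426/202) + 1.29·(1/2)^(213/202)
      = 0.29905 + 0.62111 ≈ 0.92016 g.

0.920 g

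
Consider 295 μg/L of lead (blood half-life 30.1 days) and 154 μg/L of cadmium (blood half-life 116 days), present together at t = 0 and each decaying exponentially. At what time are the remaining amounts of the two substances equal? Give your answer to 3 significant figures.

Set 295·(1/2)^(t/30.1) = 154·(1/2)^(t/116).
Taking log₂: log₂(295/154) = t·(1/30.1 − 1/116).
log₂(1.9156) = 0.93778; 1/30.1 − 1/116 = 0.024602.
t = 0.93778 / 0.024602 ≈ 38.118 days.

38.1 days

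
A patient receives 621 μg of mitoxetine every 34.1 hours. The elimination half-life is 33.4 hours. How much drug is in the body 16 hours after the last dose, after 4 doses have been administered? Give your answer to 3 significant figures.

The 4 doses were given 118.3, 84.2, 50.1, 16 hours ago.
Total = 621·(1/2)^(118.3/33.4) + 621·(1/2)^(84.2/33.4) + 621·(1/2)^(50.1/33.4) + 621·(1/2)^(16/33.4)
      = 53.317 + 108.2 + 219.56 + 445.54 ≈ 826.61 μg.

827 μg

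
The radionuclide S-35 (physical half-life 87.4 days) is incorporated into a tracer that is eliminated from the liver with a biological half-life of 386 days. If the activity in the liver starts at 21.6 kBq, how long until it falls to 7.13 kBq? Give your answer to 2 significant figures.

110 days

1/t_eff = 1/t_phys + 1/t_biol = 1/87.4 + 1/386 = 0.014032 per day.
t_eff = 87.4 × 386 / (87.4 + 386) ≈ 71.264 days.
n = log₂(21.6/7.13) ≈ 1.5991; t = 1.5991 × 71.264 ≈ 113.96 days.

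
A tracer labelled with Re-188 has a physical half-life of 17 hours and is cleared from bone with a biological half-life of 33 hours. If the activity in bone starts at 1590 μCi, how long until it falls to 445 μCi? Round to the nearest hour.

21 hours

1/t_eff = 1/t_phys + 1/t_biol = 1/17 + 1/33 = 0.089127 per hour.
t_eff = 17 × 33 / (17 + 33) ≈ 11.22 hours.
n = log₂(1590/445) ≈ 1.8371; t = 1.8371 × 11.22 ≈ 20.613 hours.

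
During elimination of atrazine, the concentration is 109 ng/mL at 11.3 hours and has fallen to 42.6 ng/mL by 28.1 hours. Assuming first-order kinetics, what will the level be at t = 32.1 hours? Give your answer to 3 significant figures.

34.1 ng/mL

Over Δt = 28.1 − 11.3 = 16.8 hours, the level fell by a factor of 109/42.6 ≈ 2.5587.
n = log₂(2.5587) ≈ 1.3554 half-lives, so t½ = 16.8/1.3554 ≈ 12.395 hours.
From t = 28.1 to t = 32.1: 42.6 × (1/2)^((32.1−28.1)/12.395) ≈ 34.061 ng/mL.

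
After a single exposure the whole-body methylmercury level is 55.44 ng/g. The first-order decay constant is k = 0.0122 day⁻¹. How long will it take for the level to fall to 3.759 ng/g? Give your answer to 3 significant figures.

221 days

t½ = ln 2 / k = 0.69315 / 0.0122 ≈ 56.815 days.
Fraction remaining = 3.759/55.44 ≈ 0.067803.
n = log₂(55.44/3.759) = ln(14.749)/ln 2 ≈ 3.8825 half-lives.
t = n × t½ = 3.8825 × 56.815 ≈ 220.59 days.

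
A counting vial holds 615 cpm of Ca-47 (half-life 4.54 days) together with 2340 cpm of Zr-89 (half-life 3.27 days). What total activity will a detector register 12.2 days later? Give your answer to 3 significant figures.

272 cpm

Ca-47: 615 × (1/2)^(12.2/4.54) = 615 × (1/2)^2.6872 ≈ 95.486 cpm.
Zr-89: 2340 × (1/2)^(12.2/3.27) = 2340 × (1/2)^3.7309 ≈ 176.24 cpm.
Total = 95.486 + 176.24 ≈ 271.73 cpm.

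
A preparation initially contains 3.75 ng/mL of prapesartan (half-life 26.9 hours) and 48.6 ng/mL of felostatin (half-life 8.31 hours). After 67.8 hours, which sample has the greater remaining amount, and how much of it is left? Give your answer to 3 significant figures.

prapesartan, 0.654 ng/mL

prapesartan: 3.75 × (1/2)^2.5204 ≈ 0.65358 ng/mL.
felostatin: 48.6 × (1/2)^8.1588 ≈ 0.17005 ng/mL.
Prapesartan has more remaining, at ≈ 0.65358 ng/mL.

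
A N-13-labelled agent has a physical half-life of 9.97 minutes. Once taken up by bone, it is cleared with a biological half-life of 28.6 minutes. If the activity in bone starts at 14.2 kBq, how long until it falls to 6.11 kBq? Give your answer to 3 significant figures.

1/t_eff = 1/t_phys + 1/t_biol = 1/9.97 + 1/28.6 = 0.13527 per minute.
t_eff = 9.97 × 28.6 / (9.97 + 28.6) ≈ 7.3928 minutes.
n = log₂(14.2/6.11) ≈ 1.2166; t = 1.2166 × 7.3928 ≈ 8.9945 minutes.

8.99 minutes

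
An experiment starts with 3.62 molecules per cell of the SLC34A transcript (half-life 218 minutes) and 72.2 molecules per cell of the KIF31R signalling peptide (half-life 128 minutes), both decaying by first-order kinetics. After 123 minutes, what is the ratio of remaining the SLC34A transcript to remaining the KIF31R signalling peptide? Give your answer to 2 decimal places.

SLC34A transcript: 3.62 × (1/2)^(123/218) = 3.62 × (1/2)^0.56422 ≈ 2.4483 molecules per cell.
KIF31R signalling peptide: 72.2 × (1/2)^(123/128) = 72.2 × (1/2)^0.96094 ≈ 37.091 molecules per cell.
Ratio ≈ 2.4483 / 37.091 ≈ 0.066008.

0.07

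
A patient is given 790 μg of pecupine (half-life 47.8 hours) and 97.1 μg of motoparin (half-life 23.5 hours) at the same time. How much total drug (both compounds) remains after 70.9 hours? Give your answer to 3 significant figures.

295 μg

pecupine: 790 × (1/2)^(70.9/47.8) = 790 × (1/2)^1.4833 ≈ 282.57 μg.
motoparin: 97.1 × (1/2)^(70.9/23.5) = 97.1 × (1/2)^3.017 ≈ 11.995 μg.
Total = 282.57 + 11.995 ≈ 294.56 μg.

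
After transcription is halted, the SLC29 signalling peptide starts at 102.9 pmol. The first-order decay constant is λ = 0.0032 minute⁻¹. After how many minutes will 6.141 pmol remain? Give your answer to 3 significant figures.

881 minutes

t½ = ln 2 / λ = 0.69315 / 0.0032 ≈ 216.61 minutes.
Fraction remaining = 6.141/102.9 ≈ 0.059679.
n = log₂(102.9/6.141) = ln(16.756)/ln 2 ≈ 4.0666 half-lives.
t = n × t½ = 4.0666 × 216.61 ≈ 880.87 minutes.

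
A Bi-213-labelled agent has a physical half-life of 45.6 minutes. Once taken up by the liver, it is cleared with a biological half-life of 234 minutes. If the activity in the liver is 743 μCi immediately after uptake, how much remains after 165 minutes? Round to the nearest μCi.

1/t_eff = 1/t_phys + 1/t_biol = 1/45.6 + 1/234 = 0.026203 per minute.
t_eff = 45.6 × 234 / (45.6 + 234) ≈ 38.163 minutes.
Remaining = 743 × (1/2)^(165/38.163) = 743 × (1/2)^4.3235 ≈ 37.108 μCi.

37 μCi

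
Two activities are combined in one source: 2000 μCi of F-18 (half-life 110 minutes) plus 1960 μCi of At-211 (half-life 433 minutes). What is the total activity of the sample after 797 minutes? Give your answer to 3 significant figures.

F-18: 2000 × (1/2)^(797/110) = 2000 × (1/2)^7.2455 ≈ 13.18 μCi.
At-211: 1960 × (1/2)^(797/433) = 1960 × (1/2)^1.8406 ≈ 547.23 μCi.
Total = 13.18 + 547.23 ≈ 560.41 μCi.

560 μCi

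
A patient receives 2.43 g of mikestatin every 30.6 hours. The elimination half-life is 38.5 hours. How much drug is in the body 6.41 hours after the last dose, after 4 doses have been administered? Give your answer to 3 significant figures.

4.55 g

The 4 doses were given 98.21, 67.61, 37.01, 6.41 hours ago.
Total = 2.43·(1/2)^(98.21/38.5) + 2.43·(1/2)^(67.61/38.5) + 2.43·(1/2)^(37.01/38.5) + 2.43·(1/2)^(6.41/38.5)
      = 0.41467 + 0.71939 + 1.248 + 2.1651 ≈ 4.5472 g.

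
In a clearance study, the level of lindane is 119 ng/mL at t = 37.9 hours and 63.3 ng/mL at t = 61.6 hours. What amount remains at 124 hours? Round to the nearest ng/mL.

12 ng/mL

Over Δt = 61.6 − 37.9 = 23.7 hours, the level fell by a factor of 119/63.3 ≈ 1.8799.
n = log₂(1.8799) ≈ 0.91068 half-lives, so t½ = 23.7/0.91068 ≈ 26.024 hours.
From t = 61.6 to t = 124: 63.3 × (1/2)^((124−61.6)/26.024) ≈ 12.012 ng/mL.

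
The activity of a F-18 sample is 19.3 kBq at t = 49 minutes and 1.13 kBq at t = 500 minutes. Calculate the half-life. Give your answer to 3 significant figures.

110 minutes

Over Δt = 500 − 49 = 451 minutes, the level fell by a factor of 19.3/1.13 ≈ 17.08.
n = log₂(17.08) ≈ 4.0942 half-lives, so t½ = 451/4.0942 ≈ 110.16 minutes.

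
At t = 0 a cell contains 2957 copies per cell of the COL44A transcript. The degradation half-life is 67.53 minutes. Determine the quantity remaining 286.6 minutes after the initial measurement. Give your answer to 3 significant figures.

156 copies per cell

Number of half-lives: n = 286.6/67.53 ≈ 4.244.
Remaining = 2957 × (1/2)^4.244 = 2957 × 0.052774 ≈ 156.05 copies per cell.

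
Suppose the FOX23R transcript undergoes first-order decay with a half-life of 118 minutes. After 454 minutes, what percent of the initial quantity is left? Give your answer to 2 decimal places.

6.95%

n = 454/118 ≈ 3.8475 half-lives.
Fraction remaining = (1/2)^3.8475 ≈ 0.06947, i.e. 6.947%.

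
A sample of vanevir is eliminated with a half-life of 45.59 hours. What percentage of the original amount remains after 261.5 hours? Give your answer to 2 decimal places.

1.88%

n = 261.5/45.59 ≈ 5.7359 half-lives.
Fraction remaining = (1/2)^5.7359 ≈ 0.018764, i.e. 1.8764%.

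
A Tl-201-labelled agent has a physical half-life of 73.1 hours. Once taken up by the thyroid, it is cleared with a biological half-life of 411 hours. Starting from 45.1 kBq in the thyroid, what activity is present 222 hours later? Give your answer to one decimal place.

1/t_eff = 1/t_phys + 1/t_biol = 1/73.1 + 1/411 = 0.016113 per hour.
t_eff = 73.1 × 411 / (73.1 + 411) ≈ 62.062 hours.
Remaining = 45.1 × (1/2)^(222/62.062) = 45.1 × (1/2)^3.5771 ≈ 3.7789 kBq.

3.8 kBq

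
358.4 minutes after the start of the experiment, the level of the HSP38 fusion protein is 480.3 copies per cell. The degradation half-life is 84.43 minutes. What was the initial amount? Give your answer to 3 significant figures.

9110 copies per cell

Number of half-lives elapsed: n = 358.4/84.43 ≈ 4.2449.
A₀ = A × 2^n = 480.3 × 2^4.2449 = 480.3 × 18.961 ≈ 9106.8 copies per cell.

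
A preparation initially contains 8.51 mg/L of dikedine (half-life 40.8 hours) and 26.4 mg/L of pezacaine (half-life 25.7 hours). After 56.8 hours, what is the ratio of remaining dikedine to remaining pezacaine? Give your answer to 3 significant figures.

0.568

dikedine: 8.51 × (1/2)^(56.8/40.8) = 8.51 × (1/2)^1.3922 ≈ 3.2423 mg/L.
pezacaine: 26.4 × (1/2)^(56.8/25.7) = 26.4 × (1/2)^2.2101 ≈ 5.7055 mg/L.
Ratio ≈ 3.2423 / 5.7055 ≈ 0.56827.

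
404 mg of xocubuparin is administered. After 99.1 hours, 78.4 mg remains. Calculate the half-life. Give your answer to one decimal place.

A/A₀ = 78.4/404 ≈ 0.19406.
n = log₂(5.1531) ≈ 2.3654 half-lives elapsed in 99.1 hours.
t½ = 99.1/2.3654 ≈ 41.895 hours.

41.9 hours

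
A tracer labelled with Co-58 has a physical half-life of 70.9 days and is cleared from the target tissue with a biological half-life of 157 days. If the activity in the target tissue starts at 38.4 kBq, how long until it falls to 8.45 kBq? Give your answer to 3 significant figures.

107 days

1/t_eff = 1/t_phys + 1/t_biol = 1/70.9 + 1/157 = 0.020474 per day.
t_eff = 70.9 × 157 / (70.9 + 157) ≈ 48.843 days.
n = log₂(38.4/8.45) ≈ 2.1841; t = 2.1841 × 48.843 ≈ 106.68 days.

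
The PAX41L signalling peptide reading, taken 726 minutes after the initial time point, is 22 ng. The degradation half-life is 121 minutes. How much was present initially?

Number of half-lives elapsed: n = 726/121 ≈ 6.
A₀ = A × 2^n = 22 × 2^6 = 22 × 64 ≈ 1408 ng.

1408 ng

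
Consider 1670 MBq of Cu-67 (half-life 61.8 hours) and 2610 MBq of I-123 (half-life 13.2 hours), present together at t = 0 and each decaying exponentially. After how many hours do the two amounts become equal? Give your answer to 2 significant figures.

Set 1670·(1/2)^(t/61.8) = 2610·(1/2)^(t/13.2).
Taking log₂: log₂(1670/2610) = t·(1/61.8 − 1/13.2).
log₂(0.63985) = -0.6442; 1/61.8 − 1/13.2 = -0.059576.
t = -0.6442 / -0.059576 ≈ 10.813 hours.

11 hours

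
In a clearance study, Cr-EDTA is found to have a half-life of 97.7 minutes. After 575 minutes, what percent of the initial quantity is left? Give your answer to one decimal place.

n = 575/97.7 ≈ 5.8854 half-lives.
Fraction remaining = (1/2)^5.8854 ≈ 0.016917, i.e. 1.6917%.

1.7%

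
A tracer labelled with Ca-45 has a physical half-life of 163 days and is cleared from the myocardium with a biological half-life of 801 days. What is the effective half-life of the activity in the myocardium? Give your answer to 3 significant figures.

135 days

1/t_eff = 1/t_phys + 1/t_biol = 1/163 + 1/801 = 0.0073834 per day.
t_eff = 163 × 801 / (163 + 801) ≈ 135.44 days.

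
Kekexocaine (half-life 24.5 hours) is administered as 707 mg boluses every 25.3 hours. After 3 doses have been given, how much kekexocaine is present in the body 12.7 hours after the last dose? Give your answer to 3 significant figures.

853 mg

The 3 doses were given 63.3, 38, 12.7 hours ago.
Total = 707·(1/2)^(63.3/24.5) + 707·(1/2)^(38/24.5) + 707·(1/2)^(12.7/24.5)
      = 117.94 + 241.28 + 493.6 ≈ 852.82 mg.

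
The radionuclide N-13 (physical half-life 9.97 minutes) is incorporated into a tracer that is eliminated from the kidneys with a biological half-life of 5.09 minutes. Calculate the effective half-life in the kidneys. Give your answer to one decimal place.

3.4 minutes

1/t_eff = 1/t_phys + 1/t_biol = 1/9.97 + 1/5.09 = 0.29676 per minute.
t_eff = 9.97 × 5.09 / (9.97 + 5.09) ≈ 3.3697 minutes.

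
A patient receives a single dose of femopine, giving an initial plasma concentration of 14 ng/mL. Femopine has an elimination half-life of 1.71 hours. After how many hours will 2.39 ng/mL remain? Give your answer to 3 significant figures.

Fraction remaining = 2.39/14 ≈ 0.17071.
n = log₂(14/2.39) = ln(5.8577)/ln 2 ≈ 2.5503 half-lives.
t = n × t½ = 2.5503 × 1.71 ≈ 4.3611 hours.

4.36 hours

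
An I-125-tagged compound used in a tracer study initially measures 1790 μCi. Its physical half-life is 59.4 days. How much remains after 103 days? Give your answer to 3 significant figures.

538 μCi

Number of half-lives: n = 103/59.4 ≈ 1.734.
Remaining = 1790 × (1/2)^1.734 = 1790 × 0.30062 ≈ 538.1 μCi.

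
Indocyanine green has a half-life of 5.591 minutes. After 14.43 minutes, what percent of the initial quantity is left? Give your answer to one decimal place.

16.7%

n = 14.43/5.591 ≈ 2.5809 half-lives.
Fraction remaining = (1/2)^2.5809 ≈ 0.16713, i.e. 16.713%.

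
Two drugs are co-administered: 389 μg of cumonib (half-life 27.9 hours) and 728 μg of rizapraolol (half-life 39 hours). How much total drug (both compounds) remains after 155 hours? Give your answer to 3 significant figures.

54.6 μg

cumonib: 389 × (1/2)^(155/27.9) = 389 × (1/2)^5.5556 ≈ 8.2711 μg.
rizapraolol: 728 × (1/2)^(155/39) = 728 × (1/2)^3.9744 ≈ 46.316 μg.
Total = 8.2711 + 46.316 ≈ 54.587 μg.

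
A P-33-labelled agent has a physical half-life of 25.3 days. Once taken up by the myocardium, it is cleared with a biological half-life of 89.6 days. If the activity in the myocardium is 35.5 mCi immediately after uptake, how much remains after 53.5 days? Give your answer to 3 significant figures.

5.42 mCi

1/t_eff = 1/t_phys + 1/t_biol = 1/25.3 + 1/89.6 = 0.050686 per day.
t_eff = 25.3 × 89.6 / (25.3 + 89.6) ≈ 19.729 days.
Remaining = 35.5 × (1/2)^(53.5/19.729) = 35.5 × (1/2)^2.7117 ≈ 5.419 mCi.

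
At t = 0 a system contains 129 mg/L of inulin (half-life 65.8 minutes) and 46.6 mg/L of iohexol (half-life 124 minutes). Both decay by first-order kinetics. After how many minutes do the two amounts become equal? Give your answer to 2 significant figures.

210 minutes

Set 129·(1/2)^(t/65.8) = 46.6·(1/2)^(t/124).
Taking log₂: log₂(129/46.6) = t·(1/65.8 − 1/124).
log₂(2.7682) = 1.469; 1/65.8 − 1/124 = 0.0071331.
t = 1.469 / 0.0071331 ≈ 205.94 minutes.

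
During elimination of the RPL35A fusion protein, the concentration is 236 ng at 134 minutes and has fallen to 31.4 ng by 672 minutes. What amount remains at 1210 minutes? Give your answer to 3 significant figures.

4.18 ng

Over Δt = 672 − 134 = 538 minutes, the level fell by a factor of 236/31.4 ≈ 7.5159.
n = log₂(7.5159) ≈ 2.91 half-lives, so t½ = 538/2.91 ≈ 184.88 minutes.
From t = 672 to t = 1210: 31.4 × (1/2)^((1210−672)/184.88) ≈ 4.1778 ng.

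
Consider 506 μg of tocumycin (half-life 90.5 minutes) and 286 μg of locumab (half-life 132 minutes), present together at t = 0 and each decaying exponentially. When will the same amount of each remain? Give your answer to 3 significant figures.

Set 506·(1/2)^(t/90.5) = 286·(1/2)^(t/132).
Taking log₂: log₂(506/286) = t·(1/90.5 − 1/132).
log₂(1.7692) = 0.82312; 1/90.5 − 1/132 = 0.003474.
t = 0.82312 / 0.003474 ≈ 236.94 minutes.

237 minutes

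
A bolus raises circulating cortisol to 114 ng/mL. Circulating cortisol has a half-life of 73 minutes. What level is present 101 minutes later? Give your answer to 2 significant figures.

Number of half-lives: n = 101/73 ≈ 1.3836.
Remaining = 114 × (1/2)^1.3836 = 114 × 0.38327 ≈ 43.693 ng/mL.

44 ng/mL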